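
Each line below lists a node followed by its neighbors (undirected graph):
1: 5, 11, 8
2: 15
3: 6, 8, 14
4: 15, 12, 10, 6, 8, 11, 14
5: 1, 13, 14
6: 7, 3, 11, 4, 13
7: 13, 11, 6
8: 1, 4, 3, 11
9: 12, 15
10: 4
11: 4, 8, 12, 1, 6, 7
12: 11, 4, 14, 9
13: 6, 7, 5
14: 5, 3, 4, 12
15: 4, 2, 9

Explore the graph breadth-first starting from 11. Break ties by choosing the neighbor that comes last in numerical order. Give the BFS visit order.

Visit 11; enqueue 12, 8, 7, 6, 4, 1 → queue [12, 8, 7, 6, 4, 1]
Visit 12; enqueue 14, 9 → queue [8, 7, 6, 4, 1, 14, 9]
Visit 8; enqueue 3 → queue [7, 6, 4, 1, 14, 9, 3]
Visit 7; enqueue 13 → queue [6, 4, 1, 14, 9, 3, 13]
Visit 6 → queue [4, 1, 14, 9, 3, 13]
Visit 4; enqueue 15, 10 → queue [1, 14, 9, 3, 13, 15, 10]
Visit 1; enqueue 5 → queue [14, 9, 3, 13, 15, 10, 5]
Visit 14 → queue [9, 3, 13, 15, 10, 5]
Visit 9 → queue [3, 13, 15, 10, 5]
Visit 3 → queue [13, 15, 10, 5]
Visit 13 → queue [15, 10, 5]
Visit 15; enqueue 2 → queue [10, 5, 2]
Visit 10 → queue [5, 2]
Visit 5 → queue [2]
Visit 2 → queue []

11 12 8 7 6 4 1 14 9 3 13 15 10 5 2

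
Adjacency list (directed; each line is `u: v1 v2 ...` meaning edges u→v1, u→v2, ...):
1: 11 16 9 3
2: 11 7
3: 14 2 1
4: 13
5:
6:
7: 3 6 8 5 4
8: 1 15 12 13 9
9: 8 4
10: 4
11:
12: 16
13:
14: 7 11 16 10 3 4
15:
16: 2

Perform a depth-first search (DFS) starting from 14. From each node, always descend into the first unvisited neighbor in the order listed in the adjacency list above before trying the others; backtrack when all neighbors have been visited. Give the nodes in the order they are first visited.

14, 7, 3, 2, 11, 1, 16, 9, 8, 15, 12, 13, 4, 6, 5, 10

Visit 14
14 → 7
7 → 3
3 → 2
2 → 11
3 → 1
1 → 16
1 → 9
9 → 8
8 → 15
8 → 12
8 → 13
9 → 4
7 → 6
7 → 5
14 → 10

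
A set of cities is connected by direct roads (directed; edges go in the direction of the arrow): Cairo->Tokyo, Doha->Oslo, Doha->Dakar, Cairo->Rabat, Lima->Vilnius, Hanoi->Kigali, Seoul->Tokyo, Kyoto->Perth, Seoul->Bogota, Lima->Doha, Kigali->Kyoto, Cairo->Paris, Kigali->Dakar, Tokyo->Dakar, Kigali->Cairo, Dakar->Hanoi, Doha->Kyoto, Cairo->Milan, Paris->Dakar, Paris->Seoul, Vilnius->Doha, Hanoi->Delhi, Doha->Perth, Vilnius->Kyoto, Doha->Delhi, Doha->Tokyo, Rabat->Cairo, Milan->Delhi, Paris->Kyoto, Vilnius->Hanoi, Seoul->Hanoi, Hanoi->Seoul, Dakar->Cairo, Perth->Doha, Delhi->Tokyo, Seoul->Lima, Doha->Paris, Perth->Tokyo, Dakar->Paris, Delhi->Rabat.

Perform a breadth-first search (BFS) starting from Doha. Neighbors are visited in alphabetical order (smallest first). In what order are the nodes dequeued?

Doha, Dakar, Delhi, Kyoto, Oslo, Paris, Perth, Tokyo, Cairo, Hanoi, Rabat, Seoul, Milan, Kigali, Bogota, Lima, Vilnius

Visit Doha; enqueue Dakar, Delhi, Kyoto, Oslo, Paris, Perth, Tokyo → queue [Dakar, Delhi, Kyoto, Oslo, Paris, Perth, Tokyo]
Visit Dakar; enqueue Cairo, Hanoi → queue [Delhi, Kyoto, Oslo, Paris, Perth, Tokyo, Cairo, Hanoi]
Visit Delhi; enqueue Rabat → queue [Kyoto, Oslo, Paris, Perth, Tokyo, Cairo, Hanoi, Rabat]
Visit Kyoto → queue [Oslo, Paris, Perth, Tokyo, Cairo, Hanoi, Rabat]
Visit Oslo → queue [Paris, Perth, Tokyo, Cairo, Hanoi, Rabat]
Visit Paris; enqueue Seoul → queue [Perth, Tokyo, Cairo, Hanoi, Rabat, Seoul]
Visit Perth → queue [Tokyo, Cairo, Hanoi, Rabat, Seoul]
Visit Tokyo → queue [Cairo, Hanoi, Rabat, Seoul]
Visit Cairo; enqueue Milan → queue [Hanoi, Rabat, Seoul, Milan]
Visit Hanoi; enqueue Kigali → queue [Rabat, Seoul, Milan, Kigali]
Visit Rabat → queue [Seoul, Milan, Kigali]
Visit Seoul; enqueue Bogota, Lima → queue [Milan, Kigali, Bogota, Lima]
Visit Milan → queue [Kigali, Bogota, Lima]
Visit Kigali → queue [Bogota, Lima]
Visit Bogota → queue [Lima]
Visit Lima; enqueue Vilnius → queue [Vilnius]
Visit Vilnius → queue []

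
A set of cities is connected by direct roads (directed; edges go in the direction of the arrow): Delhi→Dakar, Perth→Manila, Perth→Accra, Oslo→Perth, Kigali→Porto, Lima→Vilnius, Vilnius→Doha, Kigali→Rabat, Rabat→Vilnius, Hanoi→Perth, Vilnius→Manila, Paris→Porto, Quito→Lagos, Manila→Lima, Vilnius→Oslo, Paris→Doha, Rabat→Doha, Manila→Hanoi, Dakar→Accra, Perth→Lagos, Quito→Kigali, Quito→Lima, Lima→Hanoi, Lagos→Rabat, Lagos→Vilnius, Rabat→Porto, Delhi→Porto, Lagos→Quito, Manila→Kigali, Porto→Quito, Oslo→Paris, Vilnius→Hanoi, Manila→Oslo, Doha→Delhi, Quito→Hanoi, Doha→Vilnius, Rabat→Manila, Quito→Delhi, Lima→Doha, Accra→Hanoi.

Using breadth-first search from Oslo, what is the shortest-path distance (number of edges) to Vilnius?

Level 0: Oslo
Level 1: Paris, Perth
Level 2: Accra, Doha, Lagos, Manila, Porto
Level 3: Delhi, Hanoi, Kigali, Lima, Quito, Rabat, Vilnius
Level 4: Dakar
Vilnius first appears at level 3.

3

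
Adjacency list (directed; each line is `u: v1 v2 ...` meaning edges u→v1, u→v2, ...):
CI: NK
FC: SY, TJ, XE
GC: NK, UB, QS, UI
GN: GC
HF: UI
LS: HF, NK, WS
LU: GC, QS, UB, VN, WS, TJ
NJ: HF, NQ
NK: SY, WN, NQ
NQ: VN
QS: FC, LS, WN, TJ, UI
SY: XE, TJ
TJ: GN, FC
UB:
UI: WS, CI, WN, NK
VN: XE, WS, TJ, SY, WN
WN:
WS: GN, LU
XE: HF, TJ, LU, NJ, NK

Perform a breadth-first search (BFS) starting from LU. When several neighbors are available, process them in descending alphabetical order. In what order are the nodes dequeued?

Visit LU; enqueue WS, VN, UB, TJ, QS, GC → queue [WS, VN, UB, TJ, QS, GC]
Visit WS; enqueue GN → queue [VN, UB, TJ, QS, GC, GN]
Visit VN; enqueue XE, WN, SY → queue [UB, TJ, QS, GC, GN, XE, WN, SY]
Visit UB → queue [TJ, QS, GC, GN, XE, WN, SY]
Visit TJ; enqueue FC → queue [QS, GC, GN, XE, WN, SY, FC]
Visit QS; enqueue UI, LS → queue [GC, GN, XE, WN, SY, FC, UI, LS]
Visit GC; enqueue NK → queue [GN, XE, WN, SY, FC, UI, LS, NK]
Visit GN → queue [XE, WN, SY, FC, UI, LS, NK]
Visit XE; enqueue NJ, HF → queue [WN, SY, FC, UI, LS, NK, NJ, HF]
Visit WN → queue [SY, FC, UI, LS, NK, NJ, HF]
Visit SY → queue [FC, UI, LS, NK, NJ, HF]
Visit FC → queue [UI, LS, NK, NJ, HF]
Visit UI; enqueue CI → queue [LS, NK, NJ, HF, CI]
Visit LS → queue [NK, NJ, HF, CI]
Visit NK; enqueue NQ → queue [NJ, HF, CI, NQ]
Visit NJ → queue [HF, CI, NQ]
Visit HF → queue [CI, NQ]
Visit CI → queue [NQ]
Visit NQ → queue []

LU, WS, VN, UB, TJ, QS, GC, GN, XE, WN, SY, FC, UI, LS, NK, NJ, HF, CI, NQ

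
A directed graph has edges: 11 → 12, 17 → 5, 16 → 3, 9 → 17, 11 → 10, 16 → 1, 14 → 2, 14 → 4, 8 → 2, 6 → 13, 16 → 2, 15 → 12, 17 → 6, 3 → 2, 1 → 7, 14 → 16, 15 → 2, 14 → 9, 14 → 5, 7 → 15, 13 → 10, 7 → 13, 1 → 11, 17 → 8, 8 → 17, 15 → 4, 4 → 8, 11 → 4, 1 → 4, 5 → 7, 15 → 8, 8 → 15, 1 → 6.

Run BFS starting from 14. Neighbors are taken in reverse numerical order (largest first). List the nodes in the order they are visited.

14 → 16 → 9 → 5 → 4 → 2 → 3 → 1 → 17 → 7 → 8 → 11 → 6 → 15 → 13 → 12 → 10

Visit 14; enqueue 16, 9, 5, 4, 2 → queue [16, 9, 5, 4, 2]
Visit 16; enqueue 3, 1 → queue [9, 5, 4, 2, 3, 1]
Visit 9; enqueue 17 → queue [5, 4, 2, 3, 1, 17]
Visit 5; enqueue 7 → queue [4, 2, 3, 1, 17, 7]
Visit 4; enqueue 8 → queue [2, 3, 1, 17, 7, 8]
Visit 2 → queue [3, 1, 17, 7, 8]
Visit 3 → queue [1, 17, 7, 8]
Visit 1; enqueue 11, 6 → queue [17, 7, 8, 11, 6]
Visit 17 → queue [7, 8, 11, 6]
Visit 7; enqueue 15, 13 → queue [8, 11, 6, 15, 13]
Visit 8 → queue [11, 6, 15, 13]
Visit 11; enqueue 12, 10 → queue [6, 15, 13, 12, 10]
Visit 6 → queue [15, 13, 12, 10]
Visit 15 → queue [13, 12, 10]
Visit 13 → queue [12, 10]
Visit 12 → queue [10]
Visit 10 → queue []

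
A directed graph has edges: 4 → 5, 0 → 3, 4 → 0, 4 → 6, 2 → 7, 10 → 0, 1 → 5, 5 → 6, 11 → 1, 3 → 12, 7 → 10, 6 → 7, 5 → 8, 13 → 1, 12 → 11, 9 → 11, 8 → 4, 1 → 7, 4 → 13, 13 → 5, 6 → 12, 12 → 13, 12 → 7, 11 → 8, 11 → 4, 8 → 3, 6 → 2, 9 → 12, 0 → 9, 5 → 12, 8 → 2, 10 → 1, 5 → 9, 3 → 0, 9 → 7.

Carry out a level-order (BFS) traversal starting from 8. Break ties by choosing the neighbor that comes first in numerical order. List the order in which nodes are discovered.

8 → 2 → 3 → 4 → 7 → 0 → 12 → 5 → 6 → 13 → 10 → 9 → 11 → 1

Visit 8; enqueue 2, 3, 4 → queue [2, 3, 4]
Visit 2; enqueue 7 → queue [3, 4, 7]
Visit 3; enqueue 0, 12 → queue [4, 7, 0, 12]
Visit 4; enqueue 5, 6, 13 → queue [7, 0, 12, 5, 6, 13]
Visit 7; enqueue 10 → queue [0, 12, 5, 6, 13, 10]
Visit 0; enqueue 9 → queue [12, 5, 6, 13, 10, 9]
Visit 12; enqueue 11 → queue [5, 6, 13, 10, 9, 11]
Visit 5 → queue [6, 13, 10, 9, 11]
Visit 6 → queue [13, 10, 9, 11]
Visit 13; enqueue 1 → queue [10, 9, 11, 1]
Visit 10 → queue [9, 11, 1]
Visit 9 → queue [11, 1]
Visit 11 → queue [1]
Visit 1 → queue []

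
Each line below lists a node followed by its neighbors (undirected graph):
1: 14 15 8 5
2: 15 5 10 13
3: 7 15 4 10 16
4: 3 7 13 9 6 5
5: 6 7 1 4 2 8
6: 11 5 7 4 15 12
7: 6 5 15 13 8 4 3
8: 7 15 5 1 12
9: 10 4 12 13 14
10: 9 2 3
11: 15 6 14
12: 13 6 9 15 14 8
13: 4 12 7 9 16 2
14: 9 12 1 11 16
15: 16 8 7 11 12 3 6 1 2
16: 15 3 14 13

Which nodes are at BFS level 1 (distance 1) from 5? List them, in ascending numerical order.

Level 0: 5
Level 1: 1, 2, 4, 6, 7, 8
Level 2: 3, 9, 10, 11, 12, 13, 14, 15
Level 3: 16

1, 2, 4, 6, 7, 8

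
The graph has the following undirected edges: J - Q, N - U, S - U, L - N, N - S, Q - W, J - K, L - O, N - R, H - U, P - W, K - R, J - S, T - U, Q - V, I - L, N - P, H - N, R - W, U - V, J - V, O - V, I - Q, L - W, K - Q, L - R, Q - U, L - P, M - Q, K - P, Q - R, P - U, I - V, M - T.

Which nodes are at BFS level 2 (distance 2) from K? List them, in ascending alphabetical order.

Level 0: K
Level 1: J, P, Q, R
Level 2: I, L, M, N, S, U, V, W
Level 3: H, O, T

I, L, M, N, S, U, V, W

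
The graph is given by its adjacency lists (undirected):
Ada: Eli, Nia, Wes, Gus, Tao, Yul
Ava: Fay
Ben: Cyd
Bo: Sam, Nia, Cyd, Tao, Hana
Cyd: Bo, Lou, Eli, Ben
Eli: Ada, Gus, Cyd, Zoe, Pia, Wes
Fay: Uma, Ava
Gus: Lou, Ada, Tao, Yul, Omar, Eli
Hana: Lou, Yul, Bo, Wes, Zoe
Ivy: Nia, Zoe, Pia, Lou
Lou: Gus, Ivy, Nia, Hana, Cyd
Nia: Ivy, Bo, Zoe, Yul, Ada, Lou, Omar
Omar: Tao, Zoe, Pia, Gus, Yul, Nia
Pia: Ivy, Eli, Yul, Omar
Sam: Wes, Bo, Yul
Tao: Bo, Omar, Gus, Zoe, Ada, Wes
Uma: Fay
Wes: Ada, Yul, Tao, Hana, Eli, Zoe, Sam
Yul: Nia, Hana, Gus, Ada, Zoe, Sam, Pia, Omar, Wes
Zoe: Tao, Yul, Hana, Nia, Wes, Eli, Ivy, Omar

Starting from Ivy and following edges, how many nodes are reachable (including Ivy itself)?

BFS from Ivy visits: Ivy, Lou, Nia, Pia, Zoe, Cyd, Gus, Hana, Ada, Bo, Omar, Yul, Eli, Tao, Wes, Ben, Sam
Reachable nodes: 17 of 20 total.

17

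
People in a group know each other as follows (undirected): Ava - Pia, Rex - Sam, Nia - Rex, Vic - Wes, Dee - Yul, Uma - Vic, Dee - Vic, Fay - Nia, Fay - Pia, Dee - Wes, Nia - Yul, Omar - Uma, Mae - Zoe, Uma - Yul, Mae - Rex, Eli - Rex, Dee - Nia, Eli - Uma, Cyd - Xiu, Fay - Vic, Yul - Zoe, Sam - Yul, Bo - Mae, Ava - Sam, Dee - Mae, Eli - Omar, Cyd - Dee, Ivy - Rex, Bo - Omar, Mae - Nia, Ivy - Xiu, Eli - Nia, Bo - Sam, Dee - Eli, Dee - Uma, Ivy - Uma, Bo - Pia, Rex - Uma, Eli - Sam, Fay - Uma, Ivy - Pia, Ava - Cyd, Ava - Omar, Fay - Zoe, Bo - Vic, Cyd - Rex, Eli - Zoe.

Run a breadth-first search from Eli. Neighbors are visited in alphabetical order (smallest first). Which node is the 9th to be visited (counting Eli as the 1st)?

Visit Eli; enqueue Dee, Nia, Omar, Rex, Sam, Uma, Zoe → queue [Dee, Nia, Omar, Rex, Sam, Uma, Zoe]
Visit Dee; enqueue Cyd, Mae, Vic, Wes, Yul → queue [Nia, Omar, Rex, Sam, Uma, Zoe, Cyd, Mae, Vic, Wes, Yul]
Visit Nia; enqueue Fay → queue [Omar, Rex, Sam, Uma, Zoe, Cyd, Mae, Vic, Wes, Yul, Fay]
Visit Omar; enqueue Ava, Bo → queue [Rex, Sam, Uma, Zoe, Cyd, Mae, Vic, Wes, Yul, Fay, Ava, Bo]
Visit Rex; enqueue Ivy → queue [Sam, Uma, Zoe, Cyd, Mae, Vic, Wes, Yul, Fay, Ava, Bo, Ivy]
Visit Sam → queue [Uma, Zoe, Cyd, Mae, Vic, Wes, Yul, Fay, Ava, Bo, Ivy]
Visit Uma → queue [Zoe, Cyd, Mae, Vic, Wes, Yul, Fay, Ava, Bo, Ivy]
Visit Zoe → queue [Cyd, Mae, Vic, Wes, Yul, Fay, Ava, Bo, Ivy]
Visit Cyd; enqueue Xiu → queue [Mae, Vic, Wes, Yul, Fay, Ava, Bo, Ivy, Xiu]
Visit Mae → queue [Vic, Wes, Yul, Fay, Ava, Bo, Ivy, Xiu]
Visit Vic → queue [Wes, Yul, Fay, Ava, Bo, Ivy, Xiu]
Visit Wes → queue [Yul, Fay, Ava, Bo, Ivy, Xiu]
Visit Yul → queue [Fay, Ava, Bo, Ivy, Xiu]
Visit Fay; enqueue Pia → queue [Ava, Bo, Ivy, Xiu, Pia]
Visit Ava → queue [Bo, Ivy, Xiu, Pia]
Visit Bo → queue [Ivy, Xiu, Pia]
Visit Ivy → queue [Xiu, Pia]
Visit Xiu → queue [Pia]
Visit Pia → queue []

Visit order: Eli, Dee, Nia, Omar, Rex, Sam, Uma, Zoe, Cyd, Mae, Vic, Wes, Yul, Fay, Ava, Bo, Ivy, Xiu, Pia

Cyd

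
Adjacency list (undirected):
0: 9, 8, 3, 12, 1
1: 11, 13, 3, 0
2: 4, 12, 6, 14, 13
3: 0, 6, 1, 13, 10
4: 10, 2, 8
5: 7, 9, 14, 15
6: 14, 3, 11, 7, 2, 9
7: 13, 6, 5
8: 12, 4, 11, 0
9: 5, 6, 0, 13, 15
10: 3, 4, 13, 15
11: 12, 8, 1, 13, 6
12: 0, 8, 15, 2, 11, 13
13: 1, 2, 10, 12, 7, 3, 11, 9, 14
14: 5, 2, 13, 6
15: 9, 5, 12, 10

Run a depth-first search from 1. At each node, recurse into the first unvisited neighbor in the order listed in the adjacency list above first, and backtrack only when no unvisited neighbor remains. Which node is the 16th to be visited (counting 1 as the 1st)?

Visit 1
1 → 11
11 → 12
12 → 0
0 → 9
9 → 5
5 → 7
7 → 13
13 → 2
2 → 4
4 → 10
10 → 3
3 → 6
6 → 14
10 → 15
4 → 8

Visit order: 1, 11, 12, 0, 9, 5, 7, 13, 2, 4, 10, 3, 6, 14, 15, 8

8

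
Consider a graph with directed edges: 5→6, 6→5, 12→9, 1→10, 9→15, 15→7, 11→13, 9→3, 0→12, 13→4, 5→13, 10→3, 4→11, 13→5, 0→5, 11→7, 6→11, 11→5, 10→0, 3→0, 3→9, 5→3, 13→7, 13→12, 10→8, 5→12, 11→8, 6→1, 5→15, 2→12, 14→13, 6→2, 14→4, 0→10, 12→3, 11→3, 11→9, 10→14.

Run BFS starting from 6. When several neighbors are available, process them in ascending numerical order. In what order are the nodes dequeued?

6 -> 1 -> 2 -> 5 -> 11 -> 10 -> 12 -> 3 -> 13 -> 15 -> 7 -> 8 -> 9 -> 0 -> 14 -> 4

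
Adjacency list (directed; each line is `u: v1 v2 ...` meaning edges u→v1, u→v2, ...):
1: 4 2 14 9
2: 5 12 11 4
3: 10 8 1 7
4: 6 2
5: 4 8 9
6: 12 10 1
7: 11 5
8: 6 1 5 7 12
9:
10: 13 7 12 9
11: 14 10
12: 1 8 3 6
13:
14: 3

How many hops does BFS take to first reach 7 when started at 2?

Level 0: 2
Level 1: 4, 5, 11, 12
Level 2: 1, 3, 6, 8, 9, 10, 14
Level 3: 7, 13
7 first appears at level 3.

3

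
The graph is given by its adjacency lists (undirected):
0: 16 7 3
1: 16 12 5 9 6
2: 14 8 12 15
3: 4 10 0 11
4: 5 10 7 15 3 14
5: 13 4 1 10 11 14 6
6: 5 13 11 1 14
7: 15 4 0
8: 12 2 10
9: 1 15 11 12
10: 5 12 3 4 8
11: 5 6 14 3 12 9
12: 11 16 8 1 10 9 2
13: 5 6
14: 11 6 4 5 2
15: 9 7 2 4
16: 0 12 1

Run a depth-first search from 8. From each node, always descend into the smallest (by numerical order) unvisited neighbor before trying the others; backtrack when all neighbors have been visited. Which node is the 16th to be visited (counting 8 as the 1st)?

Visit 8
8 → 2
2 → 12
12 → 1
1 → 5
5 → 4
4 → 3
3 → 0
0 → 7
7 → 15
15 → 9
9 → 11
11 → 6
6 → 13
6 → 14
0 → 16
3 → 10

Visit order: 8, 2, 12, 1, 5, 4, 3, 0, 7, 15, 9, 11, 6, 13, 14, 16, 10

16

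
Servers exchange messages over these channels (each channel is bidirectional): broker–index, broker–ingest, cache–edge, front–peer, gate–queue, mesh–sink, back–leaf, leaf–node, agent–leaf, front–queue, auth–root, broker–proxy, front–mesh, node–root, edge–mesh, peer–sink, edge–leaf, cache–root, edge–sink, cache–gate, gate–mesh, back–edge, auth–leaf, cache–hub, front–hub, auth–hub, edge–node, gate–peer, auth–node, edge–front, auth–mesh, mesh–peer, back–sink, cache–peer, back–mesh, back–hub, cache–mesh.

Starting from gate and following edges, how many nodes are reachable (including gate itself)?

BFS from gate visits: gate, cache, mesh, peer, queue, edge, hub, root, auth, back, front, sink, leaf, node, agent
Reachable nodes: 15 of 19 total.

15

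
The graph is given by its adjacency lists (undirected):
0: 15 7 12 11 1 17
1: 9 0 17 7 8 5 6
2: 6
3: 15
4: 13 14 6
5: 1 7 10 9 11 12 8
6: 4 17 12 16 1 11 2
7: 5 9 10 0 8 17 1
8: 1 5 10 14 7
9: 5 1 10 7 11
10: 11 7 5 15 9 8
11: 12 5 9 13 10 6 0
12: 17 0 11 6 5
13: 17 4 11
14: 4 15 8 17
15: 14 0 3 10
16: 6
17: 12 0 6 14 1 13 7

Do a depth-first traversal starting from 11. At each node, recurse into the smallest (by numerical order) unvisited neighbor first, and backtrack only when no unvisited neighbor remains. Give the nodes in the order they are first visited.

Visit 11
11 → 0
0 → 1
1 → 5
5 → 7
7 → 8
8 → 10
10 → 9
10 → 15
15 → 3
15 → 14
14 → 4
4 → 6
6 → 2
6 → 12
12 → 17
17 → 13
6 → 16

11, 0, 1, 5, 7, 8, 10, 9, 15, 3, 14, 4, 6, 2, 12, 17, 13, 16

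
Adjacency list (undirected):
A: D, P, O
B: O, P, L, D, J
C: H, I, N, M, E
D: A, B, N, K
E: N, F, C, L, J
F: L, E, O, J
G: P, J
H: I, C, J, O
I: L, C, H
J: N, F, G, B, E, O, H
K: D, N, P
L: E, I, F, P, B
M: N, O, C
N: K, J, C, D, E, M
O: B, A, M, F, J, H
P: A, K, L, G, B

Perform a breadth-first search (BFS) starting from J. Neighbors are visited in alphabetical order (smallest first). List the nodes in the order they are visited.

Visit J; enqueue B, E, F, G, H, N, O → queue [B, E, F, G, H, N, O]
Visit B; enqueue D, L, P → queue [E, F, G, H, N, O, D, L, P]
Visit E; enqueue C → queue [F, G, H, N, O, D, L, P, C]
Visit F → queue [G, H, N, O, D, L, P, C]
Visit G → queue [H, N, O, D, L, P, C]
Visit H; enqueue I → queue [N, O, D, L, P, C, I]
Visit N; enqueue K, M → queue [O, D, L, P, C, I, K, M]
Visit O; enqueue A → queue [D, L, P, C, I, K, M, A]
Visit D → queue [L, P, C, I, K, M, A]
Visit L → queue [P, C, I, K, M, A]
Visit P → queue [C, I, K, M, A]
Visit C → queue [I, K, M, A]
Visit I → queue [K, M, A]
Visit K → queue [M, A]
Visit M → queue [A]
Visit A → queue []

J B E F G H N O D L P C I K M A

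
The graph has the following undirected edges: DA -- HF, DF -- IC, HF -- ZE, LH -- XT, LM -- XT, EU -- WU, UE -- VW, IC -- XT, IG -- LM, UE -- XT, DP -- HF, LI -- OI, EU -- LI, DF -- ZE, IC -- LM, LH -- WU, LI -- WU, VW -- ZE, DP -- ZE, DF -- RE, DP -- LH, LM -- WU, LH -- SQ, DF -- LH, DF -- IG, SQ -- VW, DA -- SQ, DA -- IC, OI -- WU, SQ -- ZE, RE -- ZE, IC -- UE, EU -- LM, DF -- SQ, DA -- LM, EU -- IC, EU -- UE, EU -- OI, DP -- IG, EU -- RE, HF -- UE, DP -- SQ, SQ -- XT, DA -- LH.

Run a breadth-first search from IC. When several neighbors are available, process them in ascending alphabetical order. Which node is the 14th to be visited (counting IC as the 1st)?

LI

Visit IC; enqueue DA, DF, EU, LM, UE, XT → queue [DA, DF, EU, LM, UE, XT]
Visit DA; enqueue HF, LH, SQ → queue [DF, EU, LM, UE, XT, HF, LH, SQ]
Visit DF; enqueue IG, RE, ZE → queue [EU, LM, UE, XT, HF, LH, SQ, IG, RE, ZE]
Visit EU; enqueue LI, OI, WU → queue [LM, UE, XT, HF, LH, SQ, IG, RE, ZE, LI, OI, WU]
Visit LM → queue [UE, XT, HF, LH, SQ, IG, RE, ZE, LI, OI, WU]
Visit UE; enqueue VW → queue [XT, HF, LH, SQ, IG, RE, ZE, LI, OI, WU, VW]
Visit XT → queue [HF, LH, SQ, IG, RE, ZE, LI, OI, WU, VW]
Visit HF; enqueue DP → queue [LH, SQ, IG, RE, ZE, LI, OI, WU, VW, DP]
Visit LH → queue [SQ, IG, RE, ZE, LI, OI, WU, VW, DP]
Visit SQ → queue [IG, RE, ZE, LI, OI, WU, VW, DP]
Visit IG → queue [RE, ZE, LI, OI, WU, VW, DP]
Visit RE → queue [ZE, LI, OI, WU, VW, DP]
Visit ZE → queue [LI, OI, WU, VW, DP]
Visit LI → queue [OI, WU, VW, DP]
Visit OI → queue [WU, VW, DP]
Visit WU → queue [VW, DP]
Visit VW → queue [DP]
Visit DP → queue []

Visit order: IC, DA, DF, EU, LM, UE, XT, HF, LH, SQ, IG, RE, ZE, LI, OI, WU, VW, DP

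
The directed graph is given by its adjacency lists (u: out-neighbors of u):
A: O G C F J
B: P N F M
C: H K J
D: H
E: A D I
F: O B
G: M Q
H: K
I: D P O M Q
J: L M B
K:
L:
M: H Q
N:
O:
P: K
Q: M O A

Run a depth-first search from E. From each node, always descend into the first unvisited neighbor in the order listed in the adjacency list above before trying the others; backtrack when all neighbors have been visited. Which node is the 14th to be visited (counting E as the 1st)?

N

Visit E
E → A
A → O
A → G
G → M
M → H
H → K
M → Q
A → C
C → J
J → L
J → B
B → P
B → N
B → F
E → D
E → I

Visit order: E, A, O, G, M, H, K, Q, C, J, L, B, P, N, F, D, I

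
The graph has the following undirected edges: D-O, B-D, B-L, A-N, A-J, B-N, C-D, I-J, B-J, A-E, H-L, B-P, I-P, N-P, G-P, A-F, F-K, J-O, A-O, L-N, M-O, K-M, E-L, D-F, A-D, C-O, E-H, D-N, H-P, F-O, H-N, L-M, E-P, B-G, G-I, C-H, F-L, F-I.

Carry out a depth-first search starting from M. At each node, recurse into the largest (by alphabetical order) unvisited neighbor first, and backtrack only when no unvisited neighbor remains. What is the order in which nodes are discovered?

M, O, J, I, P, N, L, H, E, A, F, K, D, C, B, G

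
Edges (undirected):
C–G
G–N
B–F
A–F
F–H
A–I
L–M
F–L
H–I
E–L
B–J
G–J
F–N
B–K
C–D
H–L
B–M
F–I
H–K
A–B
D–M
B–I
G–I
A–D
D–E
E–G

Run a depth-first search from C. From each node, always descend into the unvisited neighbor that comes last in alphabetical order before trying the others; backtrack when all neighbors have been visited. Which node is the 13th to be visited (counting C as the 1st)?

Visit C
C → G
G → N
N → F
F → L
L → M
M → D
D → E
D → A
A → I
I → H
H → K
K → B
B → J

Visit order: C, G, N, F, L, M, D, E, A, I, H, K, B, J

B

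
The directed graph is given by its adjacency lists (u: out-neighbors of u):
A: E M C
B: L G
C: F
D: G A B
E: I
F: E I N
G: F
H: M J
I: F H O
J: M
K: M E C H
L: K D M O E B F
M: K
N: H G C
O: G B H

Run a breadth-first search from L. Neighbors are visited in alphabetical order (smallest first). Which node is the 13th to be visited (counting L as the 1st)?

C

Visit L; enqueue B, D, E, F, K, M, O → queue [B, D, E, F, K, M, O]
Visit B; enqueue G → queue [D, E, F, K, M, O, G]
Visit D; enqueue A → queue [E, F, K, M, O, G, A]
Visit E; enqueue I → queue [F, K, M, O, G, A, I]
Visit F; enqueue N → queue [K, M, O, G, A, I, N]
Visit K; enqueue C, H → queue [M, O, G, A, I, N, C, H]
Visit M → queue [O, G, A, I, N, C, H]
Visit O → queue [G, A, I, N, C, H]
Visit G → queue [A, I, N, C, H]
Visit A → queue [I, N, C, H]
Visit I → queue [N, C, H]
Visit N → queue [C, H]
Visit C → queue [H]
Visit H; enqueue J → queue [J]
Visit J → queue []

Visit order: L, B, D, E, F, K, M, O, G, A, I, N, C, H, J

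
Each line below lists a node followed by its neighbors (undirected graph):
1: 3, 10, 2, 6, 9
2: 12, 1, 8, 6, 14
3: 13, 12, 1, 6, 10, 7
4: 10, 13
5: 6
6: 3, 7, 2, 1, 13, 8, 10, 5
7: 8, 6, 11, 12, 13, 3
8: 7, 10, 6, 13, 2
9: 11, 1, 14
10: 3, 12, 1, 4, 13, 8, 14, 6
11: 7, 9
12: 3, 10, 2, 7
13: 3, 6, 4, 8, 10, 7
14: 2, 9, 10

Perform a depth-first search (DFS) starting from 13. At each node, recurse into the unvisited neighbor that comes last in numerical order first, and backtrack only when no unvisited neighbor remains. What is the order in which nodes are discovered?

13 -> 10 -> 14 -> 9 -> 11 -> 7 -> 12 -> 3 -> 6 -> 8 -> 2 -> 1 -> 5 -> 4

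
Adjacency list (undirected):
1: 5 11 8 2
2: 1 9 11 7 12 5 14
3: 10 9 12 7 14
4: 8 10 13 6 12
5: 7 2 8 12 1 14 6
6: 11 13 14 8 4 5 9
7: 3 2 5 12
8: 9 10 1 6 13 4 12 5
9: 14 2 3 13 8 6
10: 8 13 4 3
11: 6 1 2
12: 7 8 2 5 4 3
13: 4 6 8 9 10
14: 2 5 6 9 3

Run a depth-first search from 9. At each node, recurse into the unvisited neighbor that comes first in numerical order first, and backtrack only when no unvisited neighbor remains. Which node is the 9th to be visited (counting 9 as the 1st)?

3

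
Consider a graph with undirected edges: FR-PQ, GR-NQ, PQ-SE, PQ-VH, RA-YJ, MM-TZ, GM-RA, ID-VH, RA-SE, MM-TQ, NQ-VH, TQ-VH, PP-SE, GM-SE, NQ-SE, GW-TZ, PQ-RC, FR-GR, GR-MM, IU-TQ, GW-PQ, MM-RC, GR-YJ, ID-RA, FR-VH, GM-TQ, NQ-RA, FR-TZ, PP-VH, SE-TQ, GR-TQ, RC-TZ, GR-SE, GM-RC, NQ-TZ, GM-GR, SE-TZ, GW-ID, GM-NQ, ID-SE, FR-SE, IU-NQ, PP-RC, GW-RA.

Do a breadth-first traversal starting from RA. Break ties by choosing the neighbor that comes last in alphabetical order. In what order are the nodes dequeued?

RA, YJ, SE, NQ, ID, GW, GM, GR, TZ, TQ, PQ, PP, FR, VH, IU, RC, MM

Visit RA; enqueue YJ, SE, NQ, ID, GW, GM → queue [YJ, SE, NQ, ID, GW, GM]
Visit YJ; enqueue GR → queue [SE, NQ, ID, GW, GM, GR]
Visit SE; enqueue TZ, TQ, PQ, PP, FR → queue [NQ, ID, GW, GM, GR, TZ, TQ, PQ, PP, FR]
Visit NQ; enqueue VH, IU → queue [ID, GW, GM, GR, TZ, TQ, PQ, PP, FR, VH, IU]
Visit ID → queue [GW, GM, GR, TZ, TQ, PQ, PP, FR, VH, IU]
Visit GW → queue [GM, GR, TZ, TQ, PQ, PP, FR, VH, IU]
Visit GM; enqueue RC → queue [GR, TZ, TQ, PQ, PP, FR, VH, IU, RC]
Visit GR; enqueue MM → queue [TZ, TQ, PQ, PP, FR, VH, IU, RC, MM]
Visit TZ → queue [TQ, PQ, PP, FR, VH, IU, RC, MM]
Visit TQ → queue [PQ, PP, FR, VH, IU, RC, MM]
Visit PQ → queue [PP, FR, VH, IU, RC, MM]
Visit PP → queue [FR, VH, IU, RC, MM]
Visit FR → queue [VH, IU, RC, MM]
Visit VH → queue [IU, RC, MM]
Visit IU → queue [RC, MM]
Visit RC → queue [MM]
Visit MM → queue []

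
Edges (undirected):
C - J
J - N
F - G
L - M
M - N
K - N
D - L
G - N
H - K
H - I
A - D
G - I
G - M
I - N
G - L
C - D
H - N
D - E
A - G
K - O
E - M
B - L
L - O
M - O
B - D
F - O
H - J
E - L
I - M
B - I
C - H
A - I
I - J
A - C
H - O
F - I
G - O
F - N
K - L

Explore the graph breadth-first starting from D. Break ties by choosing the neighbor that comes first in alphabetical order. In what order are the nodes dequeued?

Visit D; enqueue A, B, C, E, L → queue [A, B, C, E, L]
Visit A; enqueue G, I → queue [B, C, E, L, G, I]
Visit B → queue [C, E, L, G, I]
Visit C; enqueue H, J → queue [E, L, G, I, H, J]
Visit E; enqueue M → queue [L, G, I, H, J, M]
Visit L; enqueue K, O → queue [G, I, H, J, M, K, O]
Visit G; enqueue F, N → queue [I, H, J, M, K, O, F, N]
Visit I → queue [H, J, M, K, O, F, N]
Visit H → queue [J, M, K, O, F, N]
Visit J → queue [M, K, O, F, N]
Visit M → queue [K, O, F, N]
Visit K → queue [O, F, N]
Visit O → queue [F, N]
Visit F → queue [N]
Visit N → queue []

D -> A -> B -> C -> E -> L -> G -> I -> H -> J -> M -> K -> O -> F -> N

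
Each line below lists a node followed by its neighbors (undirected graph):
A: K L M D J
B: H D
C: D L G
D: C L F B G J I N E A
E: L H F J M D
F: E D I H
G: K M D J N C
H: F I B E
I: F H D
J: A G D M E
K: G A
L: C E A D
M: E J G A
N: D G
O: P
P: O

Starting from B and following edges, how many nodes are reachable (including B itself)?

BFS from B visits: B, H, D, I, F, E, N, L, J, G, C, A, M, K
Reachable nodes: 14 of 16 total.

14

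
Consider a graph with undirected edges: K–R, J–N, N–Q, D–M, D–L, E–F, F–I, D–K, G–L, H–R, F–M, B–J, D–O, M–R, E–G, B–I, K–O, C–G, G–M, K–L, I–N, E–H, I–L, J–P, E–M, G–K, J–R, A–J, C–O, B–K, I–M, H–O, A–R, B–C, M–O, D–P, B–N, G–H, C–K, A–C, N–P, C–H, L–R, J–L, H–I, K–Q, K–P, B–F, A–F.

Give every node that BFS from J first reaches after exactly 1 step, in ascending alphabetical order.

A, B, L, N, P, R

Level 0: J
Level 1: A, B, L, N, P, R
Level 2: C, D, F, G, H, I, K, M, Q
Level 3: E, O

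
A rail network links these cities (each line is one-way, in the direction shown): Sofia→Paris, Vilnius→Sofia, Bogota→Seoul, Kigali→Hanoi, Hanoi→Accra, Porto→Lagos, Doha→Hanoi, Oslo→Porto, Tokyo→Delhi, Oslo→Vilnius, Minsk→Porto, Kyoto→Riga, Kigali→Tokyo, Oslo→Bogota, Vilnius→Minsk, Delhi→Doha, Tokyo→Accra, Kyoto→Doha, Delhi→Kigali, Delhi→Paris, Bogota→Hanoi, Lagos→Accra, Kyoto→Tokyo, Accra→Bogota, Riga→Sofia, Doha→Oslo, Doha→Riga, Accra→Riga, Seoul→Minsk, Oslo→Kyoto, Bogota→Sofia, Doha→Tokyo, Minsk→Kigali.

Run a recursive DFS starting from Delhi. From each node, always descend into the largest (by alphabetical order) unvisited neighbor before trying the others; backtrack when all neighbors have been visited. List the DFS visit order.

Visit Delhi
Delhi → Paris
Delhi → Kigali
Kigali → Tokyo
Tokyo → Accra
Accra → Riga
Riga → Sofia
Accra → Bogota
Bogota → Seoul
Seoul → Minsk
Minsk → Porto
Porto → Lagos
Bogota → Hanoi
Delhi → Doha
Doha → Oslo
Oslo → Vilnius
Oslo → Kyoto

Delhi Paris Kigali Tokyo Accra Riga Sofia Bogota Seoul Minsk Porto Lagos Hanoi Doha Oslo Vilnius Kyoto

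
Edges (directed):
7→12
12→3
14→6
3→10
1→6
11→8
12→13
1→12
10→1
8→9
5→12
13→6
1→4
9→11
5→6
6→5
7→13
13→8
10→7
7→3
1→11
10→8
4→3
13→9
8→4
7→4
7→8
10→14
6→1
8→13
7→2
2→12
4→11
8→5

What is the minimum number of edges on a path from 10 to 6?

Level 0: 10
Level 1: 1, 7, 8, 14
Level 2: 2, 3, 4, 5, 6, 9, 11, 12, 13
6 first appears at level 2.

2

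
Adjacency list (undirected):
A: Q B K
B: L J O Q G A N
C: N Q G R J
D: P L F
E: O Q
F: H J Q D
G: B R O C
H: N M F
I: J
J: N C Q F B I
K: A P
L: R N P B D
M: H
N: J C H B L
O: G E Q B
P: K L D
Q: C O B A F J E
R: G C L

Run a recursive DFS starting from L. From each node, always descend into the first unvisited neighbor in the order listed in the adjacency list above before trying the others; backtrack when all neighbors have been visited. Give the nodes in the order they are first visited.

Visit L
L → R
R → G
G → B
B → J
J → N
N → C
C → Q
Q → O
O → E
Q → A
A → K
K → P
P → D
D → F
F → H
H → M
J → I

L R G B J N C Q O E A K P D F H M I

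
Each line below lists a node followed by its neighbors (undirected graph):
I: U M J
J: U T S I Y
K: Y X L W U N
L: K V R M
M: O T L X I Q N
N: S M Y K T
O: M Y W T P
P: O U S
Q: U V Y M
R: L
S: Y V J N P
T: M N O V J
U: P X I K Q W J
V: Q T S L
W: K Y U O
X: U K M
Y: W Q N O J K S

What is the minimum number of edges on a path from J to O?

Level 0: J
Level 1: I, S, T, U, Y
Level 2: K, M, N, O, P, Q, V, W, X
Level 3: L
Level 4: R
O first appears at level 2.

2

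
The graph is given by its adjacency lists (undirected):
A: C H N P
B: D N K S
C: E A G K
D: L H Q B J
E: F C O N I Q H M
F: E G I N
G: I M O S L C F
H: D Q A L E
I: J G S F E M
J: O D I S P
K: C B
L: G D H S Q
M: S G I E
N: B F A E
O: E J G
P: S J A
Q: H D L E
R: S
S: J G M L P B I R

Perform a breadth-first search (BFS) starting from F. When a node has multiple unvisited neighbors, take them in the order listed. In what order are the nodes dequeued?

F -> E -> G -> I -> N -> C -> O -> Q -> H -> M -> S -> L -> J -> B -> A -> K -> D -> P -> R

Visit F; enqueue E, G, I, N → queue [E, G, I, N]
Visit E; enqueue C, O, Q, H, M → queue [G, I, N, C, O, Q, H, M]
Visit G; enqueue S, L → queue [I, N, C, O, Q, H, M, S, L]
Visit I; enqueue J → queue [N, C, O, Q, H, M, S, L, J]
Visit N; enqueue B, A → queue [C, O, Q, H, M, S, L, J, B, A]
Visit C; enqueue K → queue [O, Q, H, M, S, L, J, B, A, K]
Visit O → queue [Q, H, M, S, L, J, B, A, K]
Visit Q; enqueue D → queue [H, M, S, L, J, B, A, K, D]
Visit H → queue [M, S, L, J, B, A, K, D]
Visit M → queue [S, L, J, B, A, K, D]
Visit S; enqueue P, R → queue [L, J, B, A, K, D, P, R]
Visit L → queue [J, B, A, K, D, P, R]
Visit J → queue [B, A, K, D, P, R]
Visit B → queue [A, K, D, P, R]
Visit A → queue [K, D, P, R]
Visit K → queue [D, P, R]
Visit D → queue [P, R]
Visit P → queue [R]
Visit R → queue []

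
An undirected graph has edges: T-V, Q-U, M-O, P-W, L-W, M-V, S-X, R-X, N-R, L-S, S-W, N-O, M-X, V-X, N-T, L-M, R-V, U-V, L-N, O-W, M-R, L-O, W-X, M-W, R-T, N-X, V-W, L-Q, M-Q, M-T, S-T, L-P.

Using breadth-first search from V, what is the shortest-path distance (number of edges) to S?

2

Level 0: V
Level 1: M, R, T, U, W, X
Level 2: L, N, O, P, Q, S
S first appears at level 2.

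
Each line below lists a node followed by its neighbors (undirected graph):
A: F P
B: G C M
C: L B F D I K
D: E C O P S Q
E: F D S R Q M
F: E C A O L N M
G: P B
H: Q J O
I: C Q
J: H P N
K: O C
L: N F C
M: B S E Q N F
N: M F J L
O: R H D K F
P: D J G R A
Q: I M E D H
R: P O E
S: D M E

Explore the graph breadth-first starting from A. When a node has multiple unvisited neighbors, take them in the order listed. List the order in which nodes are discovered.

Visit A; enqueue F, P → queue [F, P]
Visit F; enqueue E, C, O, L, N, M → queue [P, E, C, O, L, N, M]
Visit P; enqueue D, J, G, R → queue [E, C, O, L, N, M, D, J, G, R]
Visit E; enqueue S, Q → queue [C, O, L, N, M, D, J, G, R, S, Q]
Visit C; enqueue B, I, K → queue [O, L, N, M, D, J, G, R, S, Q, B, I, K]
Visit O; enqueue H → queue [L, N, M, D, J, G, R, S, Q, B, I, K, H]
Visit L → queue [N, M, D, J, G, R, S, Q, B, I, K, H]
Visit N → queue [M, D, J, G, R, S, Q, B, I, K, H]
Visit M → queue [D, J, G, R, S, Q, B, I, K, H]
Visit D → queue [J, G, R, S, Q, B, I, K, H]
Visit J → queue [G, R, S, Q, B, I, K, H]
Visit G → queue [R, S, Q, B, I, K, H]
Visit R → queue [S, Q, B, I, K, H]
Visit S → queue [Q, B, I, K, H]
Visit Q → queue [B, I, K, H]
Visit B → queue [I, K, H]
Visit I → queue [K, H]
Visit K → queue [H]
Visit H → queue []

A, F, P, E, C, O, L, N, M, D, J, G, R, S, Q, B, I, K, H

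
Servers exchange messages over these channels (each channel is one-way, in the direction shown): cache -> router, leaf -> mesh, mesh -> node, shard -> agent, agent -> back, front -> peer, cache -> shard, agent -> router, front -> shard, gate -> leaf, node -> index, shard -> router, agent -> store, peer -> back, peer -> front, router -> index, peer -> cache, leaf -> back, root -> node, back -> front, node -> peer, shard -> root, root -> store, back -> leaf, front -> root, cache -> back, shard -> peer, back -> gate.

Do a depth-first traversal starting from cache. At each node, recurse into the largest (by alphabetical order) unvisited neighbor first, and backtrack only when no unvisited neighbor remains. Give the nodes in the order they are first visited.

Visit cache
cache → shard
shard → router
router → index
shard → root
root → store
root → node
node → peer
peer → front
peer → back
back → leaf
leaf → mesh
back → gate
shard → agent

cache, shard, router, index, root, store, node, peer, front, back, leaf, mesh, gate, agent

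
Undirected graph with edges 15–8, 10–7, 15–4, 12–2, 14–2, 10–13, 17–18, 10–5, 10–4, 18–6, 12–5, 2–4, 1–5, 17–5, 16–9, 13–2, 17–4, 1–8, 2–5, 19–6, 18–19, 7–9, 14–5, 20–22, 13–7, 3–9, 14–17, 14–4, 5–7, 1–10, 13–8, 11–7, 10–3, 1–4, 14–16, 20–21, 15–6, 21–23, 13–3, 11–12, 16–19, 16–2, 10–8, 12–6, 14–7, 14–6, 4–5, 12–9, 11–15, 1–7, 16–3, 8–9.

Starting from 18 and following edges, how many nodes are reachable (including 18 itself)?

BFS from 18 visits: 18, 6, 17, 19, 12, 14, 15, 4, 5, 16, 2, 9, 11, 7, 8, 1, 10, 3, 13
Reachable nodes: 19 of 23 total.

19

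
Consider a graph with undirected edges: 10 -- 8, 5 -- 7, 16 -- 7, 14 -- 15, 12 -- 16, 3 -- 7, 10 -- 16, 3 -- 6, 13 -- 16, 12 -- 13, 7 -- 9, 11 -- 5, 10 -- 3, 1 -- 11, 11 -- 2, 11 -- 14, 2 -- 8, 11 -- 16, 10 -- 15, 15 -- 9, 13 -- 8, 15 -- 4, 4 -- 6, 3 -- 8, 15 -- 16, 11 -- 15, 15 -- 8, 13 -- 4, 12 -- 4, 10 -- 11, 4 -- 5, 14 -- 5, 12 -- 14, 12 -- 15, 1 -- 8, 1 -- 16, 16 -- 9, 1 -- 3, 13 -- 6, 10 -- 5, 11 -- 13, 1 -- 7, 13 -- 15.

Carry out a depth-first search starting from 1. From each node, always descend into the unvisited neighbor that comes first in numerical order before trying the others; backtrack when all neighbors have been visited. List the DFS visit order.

1 -> 3 -> 6 -> 4 -> 5 -> 7 -> 9 -> 15 -> 8 -> 2 -> 11 -> 10 -> 16 -> 12 -> 13 -> 14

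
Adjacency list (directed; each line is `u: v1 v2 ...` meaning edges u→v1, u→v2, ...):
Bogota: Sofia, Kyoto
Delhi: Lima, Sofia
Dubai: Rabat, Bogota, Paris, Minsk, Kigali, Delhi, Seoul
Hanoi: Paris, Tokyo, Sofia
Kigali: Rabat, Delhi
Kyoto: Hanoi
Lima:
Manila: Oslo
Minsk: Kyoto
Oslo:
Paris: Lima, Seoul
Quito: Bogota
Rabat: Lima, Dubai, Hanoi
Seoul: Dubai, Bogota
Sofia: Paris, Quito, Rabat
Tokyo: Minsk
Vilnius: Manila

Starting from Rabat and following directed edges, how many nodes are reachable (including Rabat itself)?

14

BFS from Rabat visits: Rabat, Lima, Dubai, Hanoi, Bogota, Paris, Minsk, Kigali, Delhi, Seoul, Tokyo, Sofia, Kyoto, Quito
Reachable nodes: 14 of 17 total.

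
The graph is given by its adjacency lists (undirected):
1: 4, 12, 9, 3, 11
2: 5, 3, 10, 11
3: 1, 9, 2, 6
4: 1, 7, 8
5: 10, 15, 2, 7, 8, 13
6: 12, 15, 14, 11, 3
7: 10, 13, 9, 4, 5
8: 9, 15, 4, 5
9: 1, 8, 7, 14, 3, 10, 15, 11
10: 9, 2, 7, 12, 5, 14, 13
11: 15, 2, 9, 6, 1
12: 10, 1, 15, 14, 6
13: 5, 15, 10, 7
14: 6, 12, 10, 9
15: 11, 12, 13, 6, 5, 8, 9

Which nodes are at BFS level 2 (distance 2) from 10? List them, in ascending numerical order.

1, 3, 4, 6, 8, 11, 15

Level 0: 10
Level 1: 2, 5, 7, 9, 12, 13, 14
Level 2: 1, 3, 4, 6, 8, 11, 15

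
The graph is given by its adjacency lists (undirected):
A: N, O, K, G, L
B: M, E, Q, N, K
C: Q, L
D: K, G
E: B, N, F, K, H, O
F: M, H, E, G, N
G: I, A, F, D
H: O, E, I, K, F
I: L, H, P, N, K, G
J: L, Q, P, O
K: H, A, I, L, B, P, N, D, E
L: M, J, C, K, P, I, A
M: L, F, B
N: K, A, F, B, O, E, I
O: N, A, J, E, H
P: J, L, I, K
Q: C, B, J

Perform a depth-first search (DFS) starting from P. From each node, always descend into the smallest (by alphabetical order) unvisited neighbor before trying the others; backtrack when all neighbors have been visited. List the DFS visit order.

Visit P
P → I
I → G
G → A
A → K
K → B
B → E
E → F
F → H
H → O
O → J
J → L
L → C
C → Q
L → M
O → N
K → D

P -> I -> G -> A -> K -> B -> E -> F -> H -> O -> J -> L -> C -> Q -> M -> N -> D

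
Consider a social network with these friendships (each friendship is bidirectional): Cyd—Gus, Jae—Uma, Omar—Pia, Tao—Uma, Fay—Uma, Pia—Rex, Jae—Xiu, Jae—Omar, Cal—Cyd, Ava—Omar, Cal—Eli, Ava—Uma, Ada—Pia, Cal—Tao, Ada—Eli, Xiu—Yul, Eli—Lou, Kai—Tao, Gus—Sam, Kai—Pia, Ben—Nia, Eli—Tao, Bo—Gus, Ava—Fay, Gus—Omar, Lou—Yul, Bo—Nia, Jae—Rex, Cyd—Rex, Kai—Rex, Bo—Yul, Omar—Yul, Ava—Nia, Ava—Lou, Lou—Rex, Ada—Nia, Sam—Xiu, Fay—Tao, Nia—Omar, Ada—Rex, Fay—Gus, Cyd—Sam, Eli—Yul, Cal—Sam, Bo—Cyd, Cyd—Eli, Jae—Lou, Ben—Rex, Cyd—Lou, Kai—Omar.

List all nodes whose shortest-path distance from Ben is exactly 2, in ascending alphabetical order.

Ada, Ava, Bo, Cyd, Jae, Kai, Lou, Omar, Pia

Level 0: Ben
Level 1: Nia, Rex
Level 2: Ada, Ava, Bo, Cyd, Jae, Kai, Lou, Omar, Pia
Level 3: Cal, Eli, Fay, Gus, Sam, Tao, Uma, Xiu, Yul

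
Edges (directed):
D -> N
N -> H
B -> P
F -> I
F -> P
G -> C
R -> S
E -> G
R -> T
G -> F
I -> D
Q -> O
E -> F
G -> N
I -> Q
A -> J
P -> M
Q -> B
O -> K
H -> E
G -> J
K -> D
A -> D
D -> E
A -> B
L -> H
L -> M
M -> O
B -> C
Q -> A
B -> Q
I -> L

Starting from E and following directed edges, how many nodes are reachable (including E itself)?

BFS from E visits: E, F, G, I, P, C, J, N, D, L, Q, M, H, A, B, O, K
Reachable nodes: 17 of 20 total.

17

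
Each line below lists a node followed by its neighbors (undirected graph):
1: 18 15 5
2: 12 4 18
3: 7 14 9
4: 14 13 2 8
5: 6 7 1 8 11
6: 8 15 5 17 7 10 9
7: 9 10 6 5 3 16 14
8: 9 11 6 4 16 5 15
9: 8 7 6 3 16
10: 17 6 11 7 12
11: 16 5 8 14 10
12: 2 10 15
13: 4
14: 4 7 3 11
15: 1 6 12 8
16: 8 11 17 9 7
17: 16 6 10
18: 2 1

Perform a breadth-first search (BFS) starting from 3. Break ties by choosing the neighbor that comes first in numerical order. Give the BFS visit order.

Visit 3; enqueue 7, 9, 14 → queue [7, 9, 14]
Visit 7; enqueue 5, 6, 10, 16 → queue [9, 14, 5, 6, 10, 16]
Visit 9; enqueue 8 → queue [14, 5, 6, 10, 16, 8]
Visit 14; enqueue 4, 11 → queue [5, 6, 10, 16, 8, 4, 11]
Visit 5; enqueue 1 → queue [6, 10, 16, 8, 4, 11, 1]
Visit 6; enqueue 15, 17 → queue [10, 16, 8, 4, 11, 1, 15, 17]
Visit 10; enqueue 12 → queue [16, 8, 4, 11, 1, 15, 17, 12]
Visit 16 → queue [8, 4, 11, 1, 15, 17, 12]
Visit 8 → queue [4, 11, 1, 15, 17, 12]
Visit 4; enqueue 2, 13 → queue [11, 1, 15, 17, 12, 2, 13]
Visit 11 → queue [1, 15, 17, 12, 2, 13]
Visit 1; enqueue 18 → queue [15, 17, 12, 2, 13, 18]
Visit 15 → queue [17, 12, 2, 13, 18]
Visit 17 → queue [12, 2, 13, 18]
Visit 12 → queue [2, 13, 18]
Visit 2 → queue [13, 18]
Visit 13 → queue [18]
Visit 18 → queue []

3 -> 7 -> 9 -> 14 -> 5 -> 6 -> 10 -> 16 -> 8 -> 4 -> 11 -> 1 -> 15 -> 17 -> 12 -> 2 -> 13 -> 18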